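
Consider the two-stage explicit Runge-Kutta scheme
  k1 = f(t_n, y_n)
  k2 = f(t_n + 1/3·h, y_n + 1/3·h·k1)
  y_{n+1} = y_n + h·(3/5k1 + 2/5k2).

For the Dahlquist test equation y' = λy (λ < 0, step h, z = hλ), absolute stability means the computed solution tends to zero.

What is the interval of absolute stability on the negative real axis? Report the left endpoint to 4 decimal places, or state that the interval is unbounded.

With y'=λy (z=hλ):
  k1=λy_n ⇒ h·k1=z·y_n;  k2=λ(1+1/3z)y_n ⇒ h·k2=z(1+1/3z)y_n
  y_{n+1}/y_n = 1 + 3/5z + 2/5z(1+1/3z) = 1 + z + 2/15z²
  so R(z) = 1 + z + 2/15z².

Need |R(x)|<1, x<0.
x=-0.31: |R|=0.7028
R=1: x+2/15x²=0 ⇒ x=−15/2=-7.5000; min R=1−1/(4·2/15)=-0.8750>−1
Confirm numerically:
  x=-6.734: |R|=0.31223 <1
  x=-4.730: |R|=0.74695 <1
  x=-4.305: |R|=0.83393 <1
  x=-4.092: |R|=0.85940 <1
  x=-8.071: |R|=1.61447 >1
  x=-7.929: |R|=1.45354 >1
  x=-7.653: |R|=1.15612 >1
Interval (-7.5000, 0).

(-7.5000, 0).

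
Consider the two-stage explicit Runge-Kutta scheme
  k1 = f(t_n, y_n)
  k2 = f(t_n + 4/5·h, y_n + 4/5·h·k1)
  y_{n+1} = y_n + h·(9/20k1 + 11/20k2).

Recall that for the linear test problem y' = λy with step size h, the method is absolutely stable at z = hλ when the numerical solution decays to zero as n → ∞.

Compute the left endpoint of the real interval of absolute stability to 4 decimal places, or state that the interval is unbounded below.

With y'=λy (z=hλ):
  k1=λy_n ⇒ h·k1=z·y_n;  k2=λ(1+4/5z)y_n ⇒ h·k2=z(1+4/5z)y_n
  y_{n+1}/y_n = 1 + 9/20z + 11/20z(1+4/5z) = 1 + z + 11/25z²
  ⇒ R(z) = 1 + z + 11/25z².

Solve |R(x)|<1 on ℝ⁻.
x=-1.74: |R|=0.5921
R=1: x+11/25x²=0 ⇒ x=−25/11=-2.2727; min R=1−1/(4·11/25)=0.4318>−1
Confirm numerically:
  x=-2.117: |R|=0.85494 <1
  x=-1.990: |R|=0.75244 <1
  x=-1.600: |R|=0.52640 <1
  x=-1.502: |R|=0.49064 <1
  x=-2.652: |R|=1.44257 >1
  x=-2.603: |R|=1.37827 >1
Stable set (-2.2727, 0).

left endpoint -2.2727.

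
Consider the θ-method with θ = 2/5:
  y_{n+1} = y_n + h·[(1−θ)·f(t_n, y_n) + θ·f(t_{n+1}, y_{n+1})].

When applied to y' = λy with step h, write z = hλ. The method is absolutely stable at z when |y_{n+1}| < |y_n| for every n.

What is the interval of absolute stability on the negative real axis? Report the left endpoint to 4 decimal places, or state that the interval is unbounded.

(-10.0000, 0).

Test eqn y'=λy, z=hλ:
  y_{n+1} = y_n + z·[3/5·y_n + 2/5·y_{n+1}] ⇒ (1 − 2/5z)y_{n+1} = (1 + 3/5z)y_n
  Hence R(z) = (1 + 3/5z)/(1 − 2/5z).

Solve |R(x)|<1 on ℝ⁻.
x=-0.94: |R|=0.3169
R=−1: 1+3/5x = −1+2/5x ⇒ -1/5x=2 ⇒ x=2/(-1/5)=-10.0000
Confirm numerically:
  x=-9.448: |R|=0.97690 <1
  x=-9.220: |R|=0.96672 <1
  x=-7.285: |R|=0.86127 <1
  x=-10.451: |R|=1.01741 >1
  x=-10.442: |R|=1.01708 >1
  x=-10.197: |R|=1.00776 >1
Stable set (-10.0000, 0).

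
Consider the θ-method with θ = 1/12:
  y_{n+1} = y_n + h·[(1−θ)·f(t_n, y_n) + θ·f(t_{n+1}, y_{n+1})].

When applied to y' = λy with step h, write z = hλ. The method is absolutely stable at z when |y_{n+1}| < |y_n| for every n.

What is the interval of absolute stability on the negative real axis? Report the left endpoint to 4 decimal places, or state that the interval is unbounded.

Test eqn y'=λy, z=hλ:
  y_{n+1} = y_n + z·[11/12·y_n + 1/12·y_{n+1}] ⇒ (1 − 1/12z)y_{n+1} = (1 + 11/12z)y_n
  R(z) = (1 + 11/12z)/(1 − 1/12z).

Need |R(x)|<1, x<0.
x=-1.65: |R|=0.4505
R=−1: 1+11/12x = −1+1/12x ⇒ -5/6x=2 ⇒ x=2/(-5/6)=-2.4000
Confirm numerically:
  x=-2.315: |R|=0.94062 <1
  x=-2.048: |R|=0.74943 <1
  x=-1.859: |R|=0.60964 <1
  x=-2.705: |R|=1.20741 >1
  x=-2.621: |R|=1.15115 >1
  x=-2.567: |R|=1.11464 >1
Interval (-2.4000, 0).

(-2.4000, 0).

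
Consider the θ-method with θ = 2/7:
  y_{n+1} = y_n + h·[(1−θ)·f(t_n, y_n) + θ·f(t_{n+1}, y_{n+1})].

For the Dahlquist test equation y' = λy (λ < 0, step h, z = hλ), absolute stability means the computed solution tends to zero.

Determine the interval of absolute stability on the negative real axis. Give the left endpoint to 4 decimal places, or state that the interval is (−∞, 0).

(-4.6667, 0).

Test eqn y'=λy, z=hλ:
  y_{n+1} = y_n + z·[5/7·y_n + 2/7·y_{n+1}] ⇒ (1 − 2/7z)y_{n+1} = (1 + 5/7z)y_n
  R(z) = (1 + 5/7z)/(1 − 2/7z).

Solve |R(x)|<1 on ℝ⁻.
x=-1.77: |R|=0.1755
R=−1: 1+5/7x = −1+2/7x ⇒ -3/7x=2 ⇒ x=2/(-3/7)=-4.6667
Confirm numerically:
  x=-4.498: |R|=0.96837 <1
  x=-3.449: |R|=0.73716 <1
  x=-1.939: |R|=0.24775 <1
  x=-5.012: |R|=1.06086 >1
  x=-4.857: |R|=1.03416 >1
  x=-4.712: |R|=1.00828 >1
So |R|<1 on (-4.6667, 0).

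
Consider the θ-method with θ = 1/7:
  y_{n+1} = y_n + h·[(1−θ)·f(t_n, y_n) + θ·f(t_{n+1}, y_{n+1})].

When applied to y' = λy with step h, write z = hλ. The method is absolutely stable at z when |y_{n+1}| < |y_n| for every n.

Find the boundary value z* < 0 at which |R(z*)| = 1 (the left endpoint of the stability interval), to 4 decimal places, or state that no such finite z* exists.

Test eqn y'=λy, z=hλ:
  y_{n+1} = y_n + z·[6/7·y_n + 1/7·y_{n+1}] ⇒ (1 − 1/7z)y_{n+1} = (1 + 6/7z)y_n
  ⇒ R(z) = (1 + 6/7z)/(1 − 1/7z).

Solve |R(x)|<1 on ℝ⁻.
x=-0.81: |R|=0.2740
R=−1: 1+6/7x = −1+1/7x ⇒ -5/7x=2 ⇒ x=2/(-5/7)=-2.8000
Confirm numerically:
  x=-2.378: |R|=0.77501 <1
  x=-2.188: |R|=0.66696 <1
  x=-1.338: |R|=0.12329 <1
  x=-1.189: |R|=0.01636 <1
  x=-3.043: |R|=1.12098 >1
  x=-3.018: |R|=1.10880 >1
  x=-2.897: |R|=1.04900 >1
Interval (-2.8000, 0).

left endpoint -2.8000.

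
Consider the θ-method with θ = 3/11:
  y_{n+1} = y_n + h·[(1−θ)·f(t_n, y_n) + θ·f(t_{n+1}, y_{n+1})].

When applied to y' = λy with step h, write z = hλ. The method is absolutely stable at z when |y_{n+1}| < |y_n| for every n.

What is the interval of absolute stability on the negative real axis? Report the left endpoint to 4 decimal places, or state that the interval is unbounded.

z∈(-4.4000,0).

Test eqn y'=λy, z=hλ:
  y_{n+1} = y_n + z·[8/11·y_n + 3/11·y_{n+1}] ⇒ (1 − 3/11z)y_{n+1} = (1 + 8/11z)y_n
  so R(z) = (1 + 8/11z)/(1 − 3/11z).

Solve |R(x)|<1 on ℝ⁻.
x=-1.71: |R|=0.1662
R=−1: 1+8/11x = −1+3/11x ⇒ -5/11x=2 ⇒ x=2/(-5/11)=-4.4000
Confirm numerically:
  x=-2.947: |R|=0.63384 <1
  x=-2.912: |R|=0.62302 <1
  x=-1.885: |R|=0.24497 <1
  x=-4.989: |R|=1.11341 >1
  x=-4.911: |R|=1.09929 >1
Interval (-4.4000, 0).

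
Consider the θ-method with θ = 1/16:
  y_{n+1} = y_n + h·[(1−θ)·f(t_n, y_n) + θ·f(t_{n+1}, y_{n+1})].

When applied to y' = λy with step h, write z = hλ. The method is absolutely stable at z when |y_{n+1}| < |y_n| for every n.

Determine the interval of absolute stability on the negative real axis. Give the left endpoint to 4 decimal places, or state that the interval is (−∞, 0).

(-2.2857, 0).

On y'=λy, z=hλ:
  y_{n+1} = y_n + z·[15/16·y_n + 1/16·y_{n+1}] ⇒ (1 − 1/16z)y_{n+1} = (1 + 15/16z)y_n
  so R(z) = (1 + 15/16z)/(1 − 1/16z).

Solve |R(x)|<1 on ℝ⁻.
x=-0.76: |R|=0.2745
R=−1: 1+15/16x = −1+1/16x ⇒ -7/8x=2 ⇒ x=2/(-7/8)=-2.2857
Confirm numerically:
  x=-1.714: |R|=0.54815 <1
  x=-1.659: |R|=0.50314 <1
  x=-1.050: |R|=0.01466 <1
  x=-0.974: |R|=0.08189 <1
  x=-2.675: |R|=1.29183 >1
  x=-2.546: |R|=1.19648 >1
  x=-2.341: |R|=1.04220 >1
So |R|<1 on (-2.2857, 0).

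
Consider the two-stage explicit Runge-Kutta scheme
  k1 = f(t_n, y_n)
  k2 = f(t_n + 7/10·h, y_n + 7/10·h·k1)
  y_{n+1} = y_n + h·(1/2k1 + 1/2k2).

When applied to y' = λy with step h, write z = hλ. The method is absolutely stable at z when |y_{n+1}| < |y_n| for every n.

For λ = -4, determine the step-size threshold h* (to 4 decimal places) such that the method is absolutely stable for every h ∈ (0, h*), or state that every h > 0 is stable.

Set f=λy, z=hλ:
  k1=λy_n ⇒ h·k1=z·y_n;  k2=λ(1+7/10z)y_n ⇒ h·k2=z(1+7/10z)y_n
  y_{n+1}/y_n = 1 + 1/2z + 1/2z(1+7/10z) = 1 + z + 7/20z²
  Hence R(z) = 1 + z + 7/20z².

Need |R(x)|<1, x<0.
x=-1.2: |R|=0.3040
R=1: x+7/20x²=0 ⇒ x=−20/7=-2.8571; min R=1−1/(4·7/20)=0.2857>−1
Confirm numerically:
  x=-2.360: |R|=0.58936 <1
  x=-1.869: |R|=0.35361 <1
  x=-1.751: |R|=0.32210 <1
  x=-1.675: |R|=0.30697 <1
  x=-3.351: |R|=1.57922 >1
  x=-3.166: |R|=1.34224 >1
  x=-2.887: |R|=1.03017 >1
Interval (-2.8571, 0).

(-2.8571,0); λ=-4 ⇒ h* = (20/7)/4 = 0.7143.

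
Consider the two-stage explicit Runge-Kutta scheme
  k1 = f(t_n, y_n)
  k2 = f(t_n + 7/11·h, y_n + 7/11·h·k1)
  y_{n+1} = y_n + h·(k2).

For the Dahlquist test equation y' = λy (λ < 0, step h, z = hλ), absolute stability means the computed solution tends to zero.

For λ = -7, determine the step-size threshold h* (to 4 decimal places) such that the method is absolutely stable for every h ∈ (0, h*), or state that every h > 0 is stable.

(-1.5714,0); λ=-7 ⇒ h* = (11/7)/7 = 0.2245.

With y'=λy (z=hλ):
  k1=λy_n ⇒ h·k1=z·y_n;  k2=λ(1+7/11z)y_n ⇒ h·k2=z(1+7/11z)y_n
  y_{n+1}/y_n = 1 + z(1+7/11z) = 1 + z + 7/11z²
  ⇒ R(z) = 1 + z + 7/11z².

Find x<0 with |R(x)|<1.
x=-1.32: |R|=0.7888
R=1: x+7/11x²=0 ⇒ x=−11/7=-1.5714; min R=1−1/(4·7/11)=0.6071>−1
Confirm numerically:
  x=-1.418: |R|=0.86155 <1
  x=-1.205: |R|=0.71902 <1
  x=-1.198: |R|=0.71531 <1
  x=-1.789: |R|=1.24770 >1
  x=-1.785: |R|=1.24260 >1
So |R|<1 on (-1.5714, 0).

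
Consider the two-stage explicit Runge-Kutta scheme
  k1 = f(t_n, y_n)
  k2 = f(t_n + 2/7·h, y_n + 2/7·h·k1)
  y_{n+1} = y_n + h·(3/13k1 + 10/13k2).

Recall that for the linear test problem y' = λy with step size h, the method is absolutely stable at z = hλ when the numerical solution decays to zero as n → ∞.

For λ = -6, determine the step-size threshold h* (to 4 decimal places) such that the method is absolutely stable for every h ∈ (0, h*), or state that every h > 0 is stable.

(-4.5500,0); λ=-6 ⇒ h* = (91/20)/6 = 0.7583.

With y'=λy (z=hλ):
  k1=λy_n ⇒ h·k1=z·y_n;  k2=λ(1+2/7z)y_n ⇒ h·k2=z(1+2/7z)y_n
  y_{n+1}/y_n = 1 + 3/13z + 10/13z(1+2/7z) = 1 + z + 20/91z²
  R(z) = 1 + z + 20/91z².

Solve |R(x)|<1 on ℝ⁻.
x=-0.33: |R|=0.6939
R=1: x+20/91x²=0 ⇒ x=−91/20=-4.5500; min R=1−1/(4·20/91)=-0.1375>−1
Confirm numerically:
  x=-3.043: |R|=0.00787 <1
  x=-2.948: |R|=0.03796 <1
  x=-2.812: |R|=0.07412 <1
  x=-2.234: |R|=0.13713 <1
  x=-5.134: |R|=1.65896 >1
  x=-4.585: |R|=1.03527 >1
Interval (-4.5500, 0).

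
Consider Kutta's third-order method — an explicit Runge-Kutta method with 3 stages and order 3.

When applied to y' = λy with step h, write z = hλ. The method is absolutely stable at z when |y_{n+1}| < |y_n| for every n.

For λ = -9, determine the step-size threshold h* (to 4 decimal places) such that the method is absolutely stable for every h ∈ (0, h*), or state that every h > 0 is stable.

(-2.5127,0); λ=-9 ⇒ h* = 0.2792.

Set f=λy, z=hλ:
  order 3, 3-stage ⇒ R(z)=1+z+z^2/2+z^3/6
  (e.g. R(-1.07)=0.29828, |R|=0.29828)

Need |R(x)|<1, x<0.
x=-1.07: |R|=0.2983
|R(-2.77)|=1.4759 |R(-2.51)|=0.9955 |R(-1.99)|=0.3234
Bisect:
  x_lo=-2.9627 |R|=1.9082  x_hi=-0.1166 |R|=0.8899
  mid=-1.53967 |R|=0.03730 →hi
  mid=-2.25121 |R|=0.61874 →hi
  mid=-2.60698 |R|=1.16179 →lo
  mid=-2.42909 |R|=0.86765 →hi
  mid=-2.51803 |R|=1.00872 →lo
  mid=-2.47356 |R|=0.93673 →hi
  mid=-2.49580 |R|=0.97235 →hi
  mid=-2.50692 |R|=0.99044 →hi
  mid=-2.51248 |R|=0.99956 →hi
  ...
  [-2.51282,-2.51265] ⇒ x*=-2.5127
Interval (-2.5127, 0).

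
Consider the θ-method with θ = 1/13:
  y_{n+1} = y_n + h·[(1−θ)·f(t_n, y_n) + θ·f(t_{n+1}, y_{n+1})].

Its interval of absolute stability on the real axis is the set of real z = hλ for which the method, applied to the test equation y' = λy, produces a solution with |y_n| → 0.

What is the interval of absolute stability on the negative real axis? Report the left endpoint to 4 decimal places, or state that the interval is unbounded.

Set f=λy, z=hλ:
  y_{n+1} = y_n + z·[12/13·y_n + 1/13·y_{n+1}] ⇒ (1 − 1/13z)y_{n+1} = (1 + 12/13z)y_n
  Hence R(z) = (1 + 12/13z)/(1 − 1/13z).

Need |R(x)|<1, x<0.
x=-1.06: |R|=0.0199
R=−1: 1+12/13x = −1+1/13x ⇒ -11/13x=2 ⇒ x=2/(-11/13)=-2.3636
Confirm numerically:
  x=-2.042: |R|=0.76479 <1
  x=-1.677: |R|=0.48539 <1
  x=-1.082: |R|=0.00114 <1
  x=-2.944: |R|=1.40040 >1
  x=-2.635: |R|=1.19092 >1
Stable set (-2.3636, 0).

z∈(-2.3636,0).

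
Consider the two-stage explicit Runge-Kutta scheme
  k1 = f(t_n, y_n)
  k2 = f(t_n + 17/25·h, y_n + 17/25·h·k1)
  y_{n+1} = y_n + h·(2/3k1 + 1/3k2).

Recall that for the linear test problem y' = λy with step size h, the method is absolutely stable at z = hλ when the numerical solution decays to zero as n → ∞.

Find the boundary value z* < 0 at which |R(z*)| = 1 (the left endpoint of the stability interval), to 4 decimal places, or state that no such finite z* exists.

left endpoint -4.4118.

Test eqn y'=λy, z=hλ:
  k1=λy_n ⇒ h·k1=z·y_n;  k2=λ(1+17/25z)y_n ⇒ h·k2=z(1+17/25z)y_n
  y_{n+1}/y_n = 1 + 2/3z + 1/3z(1+17/25z) = 1 + z + 17/75z²
  R(z) = 1 + z + 17/75z².

Solve |R(x)|<1 on ℝ⁻.
x=-1.05: |R|=0.1999
R=1: x+17/75x²=0 ⇒ x=−75/17=-4.4118; min R=1−1/(4·17/75)=-0.1029>−1
Confirm numerically:
  x=-2.687: |R|=0.05047 <1
  x=-2.515: |R|=0.08128 <1
  x=-2.033: |R|=0.09617 <1
  x=-1.817: |R|=0.06866 <1
  x=-4.572: |R|=1.16606 >1
  x=-4.531: |R|=1.12246 >1
  x=-4.501: |R|=1.09104 >1
Stable set (-4.4118, 0).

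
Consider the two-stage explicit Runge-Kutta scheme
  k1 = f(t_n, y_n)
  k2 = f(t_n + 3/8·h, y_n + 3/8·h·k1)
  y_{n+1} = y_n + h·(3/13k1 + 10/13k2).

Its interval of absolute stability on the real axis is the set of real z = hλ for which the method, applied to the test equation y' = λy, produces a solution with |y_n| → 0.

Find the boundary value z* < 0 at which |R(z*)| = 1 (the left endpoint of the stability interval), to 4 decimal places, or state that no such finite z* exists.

Test eqn y'=λy, z=hλ:
  k1=λy_n ⇒ h·k1=z·y_n;  k2=λ(1+3/8z)y_n ⇒ h·k2=z(1+3/8z)y_n
  y_{n+1}/y_n = 1 + 3/13z + 10/13z(1+3/8z) = 1 + z + 15/52z²
  ⇒ R(z) = 1 + z + 15/52z².

Need |R(x)|<1, x<0.
x=-1.11: |R|=0.2454
R=1: x+15/52x²=0 ⇒ x=−52/15=-3.4667; min R=1−1/(4·15/52)=0.1333>−1
Confirm numerically:
  x=-3.190: |R|=0.74541 <1
  x=-3.125: |R|=0.69201 <1
  x=-2.201: |R|=0.19642 <1
  x=-2.168: |R|=0.18783 <1
  x=-3.881: |R|=1.46385 >1
  x=-3.824: |R|=1.39417 >1
  x=-3.799: |R|=1.36419 >1
Stable set (-3.4667, 0).

z* = -3.4667.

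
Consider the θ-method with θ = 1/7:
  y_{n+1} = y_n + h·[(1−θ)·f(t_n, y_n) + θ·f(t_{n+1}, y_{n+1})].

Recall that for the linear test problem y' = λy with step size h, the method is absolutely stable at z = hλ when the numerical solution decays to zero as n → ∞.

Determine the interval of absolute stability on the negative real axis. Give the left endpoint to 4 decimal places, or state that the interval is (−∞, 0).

z∈(-2.8000,0).

Set f=λy, z=hλ:
  y_{n+1} = y_n + z·[6/7·y_n + 1/7·y_{n+1}] ⇒ (1 − 1/7z)y_{n+1} = (1 + 6/7z)y_n
  Hence R(z) = (1 + 6/7z)/(1 − 1/7z).

Find x<0 with |R(x)|<1.
x=-0.75: |R|=0.3226
R=−1: 1+6/7x = −1+1/7x ⇒ -5/7x=2 ⇒ x=2/(-5/7)=-2.8000
Confirm numerically:
  x=-2.333: |R|=0.74981 <1
  x=-1.933: |R|=0.51472 <1
  x=-1.846: |R|=0.46077 <1
  x=-1.529: |R|=0.25490 <1
  x=-3.252: |R|=1.22044 >1
  x=-2.948: |R|=1.07439 >1
  x=-2.898: |R|=1.04950 >1
Interval (-2.8000, 0).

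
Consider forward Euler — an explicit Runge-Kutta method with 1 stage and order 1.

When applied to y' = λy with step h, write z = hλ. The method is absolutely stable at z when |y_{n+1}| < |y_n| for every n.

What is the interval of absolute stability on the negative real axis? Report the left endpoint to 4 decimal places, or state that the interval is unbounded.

z∈(-2.0000,0).

With y'=λy (z=hλ):
  order 1, 1-stage ⇒ R(z)=1+z
  (e.g. R(-0.92)=0.08000, |R|=0.08000)

Need |R(x)|<1, x<0.
x=-0.92: |R|=0.0800
|R(-2.35)|=1.3500 |R(-1.66)|=0.6600 |R(-1.49)|=0.4900
Bisect:
  x_lo=-2.7130 |R|=1.7130  x_hi=-0.1444 |R|=0.8556
  mid=-1.42872 |R|=0.42872 →hi
  mid=-2.07086 |R|=1.07086 →lo
  mid=-1.74979 |R|=0.74979 →hi
  mid=-1.91033 |R|=0.91033 →hi
  mid=-1.99060 |R|=0.99060 →hi
  mid=-2.03073 |R|=1.03073 →lo
  mid=-2.01066 |R|=1.01066 →lo
  mid=-2.00063 |R|=1.00063 →lo
  mid=-1.99561 |R|=0.99561 →hi
  mid=-1.99812 |R|=0.99812 →hi
  ...
  [-2.00000,-1.99985] ⇒ x*=-2.0000
So |R|<1 on (-2.0000, 0).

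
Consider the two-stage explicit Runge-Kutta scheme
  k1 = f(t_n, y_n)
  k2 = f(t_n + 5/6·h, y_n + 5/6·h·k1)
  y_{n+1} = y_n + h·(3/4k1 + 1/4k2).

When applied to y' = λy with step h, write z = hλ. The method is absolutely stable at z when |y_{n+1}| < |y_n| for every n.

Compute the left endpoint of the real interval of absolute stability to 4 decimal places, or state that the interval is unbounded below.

left endpoint -4.8000.

With y'=λy (z=hλ):
  k1=λy_n ⇒ h·k1=z·y_n;  k2=λ(1+5/6z)y_n ⇒ h·k2=z(1+5/6z)y_n
  y_{n+1}/y_n = 1 + 3/4z + 1/4z(1+5/6z) = 1 + z + 5/24z²
  R(z) = 1 + z + 5/24z².

Find x<0 with |R(x)|<1.
x=-0.64: |R|=0.4453
R=1: x+5/24x²=0 ⇒ x=−24/5=-4.8000; min R=1−1/(4·5/24)=-0.2000>−1
Confirm numerically:
  x=-4.578: |R|=0.78827 <1
  x=-4.263: |R|=0.52308 <1
  x=-4.004: |R|=0.33600 <1
  x=-5.353: |R|=1.61671 >1
  x=-5.113: |R|=1.33341 >1
  x=-4.958: |R|=1.16320 >1
Stable set (-4.8000, 0).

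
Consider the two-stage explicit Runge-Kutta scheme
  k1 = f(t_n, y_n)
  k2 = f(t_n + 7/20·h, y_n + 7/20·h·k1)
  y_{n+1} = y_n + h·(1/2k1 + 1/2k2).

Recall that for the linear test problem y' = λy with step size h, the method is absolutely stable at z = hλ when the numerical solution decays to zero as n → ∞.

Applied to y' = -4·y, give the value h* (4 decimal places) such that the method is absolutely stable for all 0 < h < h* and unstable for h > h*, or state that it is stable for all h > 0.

With y'=λy (z=hλ):
  k1=λy_n ⇒ h·k1=z·y_n;  k2=λ(1+7/20z)y_n ⇒ h·k2=z(1+7/20z)y_n
  y_{n+1}/y_n = 1 + 1/2z + 1/2z(1+7/20z) = 1 + z + 7/40z²
  so R(z) = 1 + z + 7/40z².

Boundary: |R(x)|=1, x<0.
x=-1.56: |R|=0.1341
R=1: x+7/40x²=0 ⇒ x=−40/7=-5.7143; min R=1−1/(4·7/40)=-0.4286>−1
Confirm numerically:
  x=-4.311: |R|=0.05867 <1
  x=-3.238: |R|=0.40319 <1
  x=-2.987: |R|=0.42562 <1
  x=-5.914: |R|=1.20669 >1
  x=-5.887: |R|=1.17793 >1
Stable set (-5.7143, 0).

(-5.7143,0); λ=-4 ⇒ h* = (40/7)/4 = 1.4286.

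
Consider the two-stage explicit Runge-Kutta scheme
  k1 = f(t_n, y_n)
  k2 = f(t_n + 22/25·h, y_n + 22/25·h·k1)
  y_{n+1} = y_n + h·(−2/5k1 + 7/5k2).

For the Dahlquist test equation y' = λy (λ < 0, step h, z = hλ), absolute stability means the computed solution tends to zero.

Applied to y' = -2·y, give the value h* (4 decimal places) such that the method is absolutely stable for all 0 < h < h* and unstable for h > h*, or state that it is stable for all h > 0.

Set f=λy, z=hλ:
  k1=λy_n ⇒ h·k1=z·y_n;  k2=λ(1+22/25z)y_n ⇒ h·k2=z(1+22/25z)y_n
  y_{n+1}/y_n = 1 − 2/5z + 7/5z(1+22/25z) = 1 + z + 154/125z²
  ⇒ R(z) = 1 + z + 154/125z².

Find x<0 with |R(x)|<1.
x=-0.35: |R|=0.8009
R=1: x+154/125x²=0 ⇒ x=−125/154=-0.8117; min R=1−1/(4·154/125)=0.7971>−1
Confirm numerically:
  x=-0.624: |R|=0.85571 <1
  x=-0.619: |R|=0.85305 <1
  x=-0.532: |R|=0.81669 <1
  x=-0.350: |R|=0.80092 <1
  x=-1.324: |R|=1.83567 >1
  x=-1.076: |R|=1.35038 >1
So |R|<1 on (-0.8117, 0).

(-0.8117,0); λ=-2 ⇒ h* = (125/154)/2 = 0.4058.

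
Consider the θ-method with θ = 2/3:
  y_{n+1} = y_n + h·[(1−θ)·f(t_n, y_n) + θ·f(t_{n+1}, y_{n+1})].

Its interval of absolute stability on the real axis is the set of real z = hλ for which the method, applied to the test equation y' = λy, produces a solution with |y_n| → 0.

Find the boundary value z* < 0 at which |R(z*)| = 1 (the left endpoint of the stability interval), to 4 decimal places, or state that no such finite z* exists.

interval (−∞, 0).

On y'=λy, z=hλ:
  y_{n+1} = y_n + z·[1/3·y_n + 2/3·y_{n+1}] ⇒ (1 − 2/3z)y_{n+1} = (1 + 1/3z)y_n
  so R(z) = (1 + 1/3z)/(1 − 2/3z).

Find x<0 with |R(x)|<1.
x=-1.57: |R|=0.2329
x=-2: |R|=0.1429
x=-10: |R|=0.3043
x=-100: |R|=0.4778
θ=2/3≥1/2 ⇒ |1+1/3x|<|1−2/3x| ∀x<0 ⇒ stable on all of ℝ⁻.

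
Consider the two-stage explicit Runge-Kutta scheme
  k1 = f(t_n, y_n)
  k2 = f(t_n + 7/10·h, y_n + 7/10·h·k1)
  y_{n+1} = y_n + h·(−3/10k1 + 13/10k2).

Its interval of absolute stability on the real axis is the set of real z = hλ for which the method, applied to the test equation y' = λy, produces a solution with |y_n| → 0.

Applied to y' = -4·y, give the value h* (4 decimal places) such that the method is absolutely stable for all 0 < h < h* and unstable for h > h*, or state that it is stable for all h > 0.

(-1.0989,0); λ=-4 ⇒ h* = (100/91)/4 = 0.2747.

On y'=λy, z=hλ:
  k1=λy_n ⇒ h·k1=z·y_n;  k2=λ(1+7/10z)y_n ⇒ h·k2=z(1+7/10z)y_n
  y_{n+1}/y_n = 1 − 3/10z + 13/10z(1+7/10z) = 1 + z + 91/100z²
  ⇒ R(z) = 1 + z + 91/100z².

Boundary: |R(x)|=1, x<0.
x=-1.75: |R|=2.0369
R=1: x+91/100x²=0 ⇒ x=−100/91=-1.0989; min R=1−1/(4·91/100)=0.7253>−1
Confirm numerically:
  x=-0.964: |R|=0.88166 <1
  x=-0.903: |R|=0.83902 <1
  x=-0.740: |R|=0.75832 <1
  x=-0.505: |R|=0.72707 <1
  x=-1.696: |R|=1.92154 >1
  x=-1.301: |R|=1.23927 >1
  x=-1.287: |R|=1.22030 >1
Interval (-1.0989, 0).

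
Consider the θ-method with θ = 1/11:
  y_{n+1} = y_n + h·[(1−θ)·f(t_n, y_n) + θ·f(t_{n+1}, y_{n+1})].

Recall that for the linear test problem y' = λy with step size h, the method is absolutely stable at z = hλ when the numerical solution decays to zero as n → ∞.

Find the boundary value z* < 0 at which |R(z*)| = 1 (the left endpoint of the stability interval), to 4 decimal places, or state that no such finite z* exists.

left endpoint -2.4444.

Test eqn y'=λy, z=hλ:
  y_{n+1} = y_n + z·[10/11·y_n + 1/11·y_{n+1}] ⇒ (1 − 1/11z)y_{n+1} = (1 + 10/11z)y_n
  so R(z) = (1 + 10/11z)/(1 − 1/11z).

Find x<0 with |R(x)|<1.
x=-1.1: |R|=0.0000
R=−1: 1+10/11x = −1+1/11x ⇒ -9/11x=2 ⇒ x=2/(-9/11)=-2.4444
Confirm numerically:
  x=-2.149: |R|=0.79778 <1
  x=-1.838: |R|=0.57486 <1
  x=-1.459: |R|=0.28815 <1
  x=-1.258: |R|=0.12890 <1
  x=-2.957: |R|=1.33052 >1
  x=-2.574: |R|=1.08590 >1
Stable set (-2.4444, 0).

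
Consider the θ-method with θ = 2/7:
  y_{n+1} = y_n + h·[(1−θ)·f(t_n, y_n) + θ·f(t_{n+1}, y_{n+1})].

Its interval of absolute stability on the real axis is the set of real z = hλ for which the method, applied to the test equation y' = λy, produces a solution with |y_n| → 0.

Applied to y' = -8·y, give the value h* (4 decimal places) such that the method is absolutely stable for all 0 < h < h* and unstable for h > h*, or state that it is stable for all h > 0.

(-4.6667,0); λ=-8 ⇒ h* = (14/3)/8 = 0.5833.

Set f=λy, z=hλ:
  y_{n+1} = y_n + z·[5/7·y_n + 2/7·y_{n+1}] ⇒ (1 − 2/7z)y_{n+1} = (1 + 5/7z)y_n
  ⇒ R(z) = (1 + 5/7z)/(1 − 2/7z).

Boundary: |R(x)|=1, x<0.
x=-1.6: |R|=0.0980
R=−1: 1+5/7x = −1+2/7x ⇒ -3/7x=2 ⇒ x=2/(-3/7)=-4.6667
Confirm numerically:
  x=-4.605: |R|=0.98859 <1
  x=-2.061: |R|=0.29716 <1
  x=-1.977: |R|=0.26337 <1
  x=-4.876: |R|=1.03749 >1
  x=-4.694: |R|=1.00500 >1
Interval (-4.6667, 0).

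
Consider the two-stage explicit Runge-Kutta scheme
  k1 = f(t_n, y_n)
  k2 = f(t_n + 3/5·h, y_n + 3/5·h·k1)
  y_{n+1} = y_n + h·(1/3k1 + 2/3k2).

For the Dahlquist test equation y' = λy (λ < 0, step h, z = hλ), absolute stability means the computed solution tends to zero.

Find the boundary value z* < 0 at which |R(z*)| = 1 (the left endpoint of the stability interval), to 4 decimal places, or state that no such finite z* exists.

z* = -2.5000.

Test eqn y'=λy, z=hλ:
  k1=λy_n ⇒ h·k1=z·y_n;  k2=λ(1+3/5z)y_n ⇒ h·k2=z(1+3/5z)y_n
  y_{n+1}/y_n = 1 + 1/3z + 2/3z(1+3/5z) = 1 + z + 2/5z²
  so R(z) = 1 + z + 2/5z².

Boundary: |R(x)|=1, x<0.
x=-1.66: |R|=0.4422
R=1: x+2/5x²=0 ⇒ x=−5/2=-2.5000; min R=1−1/(4·2/5)=0.3750>−1
Confirm numerically:
  x=-2.138: |R|=0.69042 <1
  x=-1.724: |R|=0.46487 <1
  x=-1.160: |R|=0.37824 <1
  x=-2.916: |R|=1.48522 >1
  x=-2.858: |R|=1.40927 >1
  x=-2.648: |R|=1.15676 >1
Stable set (-2.5000, 0).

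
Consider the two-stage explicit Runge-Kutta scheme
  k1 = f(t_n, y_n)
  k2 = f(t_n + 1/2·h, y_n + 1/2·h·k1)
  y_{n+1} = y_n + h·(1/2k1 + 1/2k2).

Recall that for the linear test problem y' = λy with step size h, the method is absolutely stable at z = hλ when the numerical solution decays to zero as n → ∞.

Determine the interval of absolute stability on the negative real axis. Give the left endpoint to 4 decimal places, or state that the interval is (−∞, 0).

Test eqn y'=λy, z=hλ:
  k1=λy_n ⇒ h·k1=z·y_n;  k2=λ(1+1/2z)y_n ⇒ h·k2=z(1+1/2z)y_n
  y_{n+1}/y_n = 1 + 1/2z + 1/2z(1+1/2z) = 1 + z + 1/4z²
  Hence R(z) = 1 + z + 1/4z².

Need |R(x)|<1, x<0.
x=-0.43: |R|=0.6162
R=1: x+1/4x²=0 ⇒ x=−4=-4.0000; min R=1−1/(4·1/4)=0.0000>−1
Confirm numerically:
  x=-3.951: |R|=0.95160 <1
  x=-2.603: |R|=0.09090 <1
  x=-2.141: |R|=0.00497 <1
  x=-1.684: |R|=0.02496 <1
  x=-4.417: |R|=1.46047 >1
  x=-4.129: |R|=1.13316 >1
So |R|<1 on (-4.0000, 0).

z∈(-4.0000,0).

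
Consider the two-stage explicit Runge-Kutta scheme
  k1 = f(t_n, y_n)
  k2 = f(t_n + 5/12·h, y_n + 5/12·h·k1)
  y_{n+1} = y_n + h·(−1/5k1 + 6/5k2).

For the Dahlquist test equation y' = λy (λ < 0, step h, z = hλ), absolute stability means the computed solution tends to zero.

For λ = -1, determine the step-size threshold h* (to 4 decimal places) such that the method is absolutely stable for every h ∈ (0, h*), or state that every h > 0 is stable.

Set f=λy, z=hλ:
  k1=λy_n ⇒ h·k1=z·y_n;  k2=λ(1+5/12z)y_n ⇒ h·k2=z(1+5/12z)y_n
  y_{n+1}/y_n = 1 − 1/5z + 6/5z(1+5/12z) = 1 + z + 1/2z²
  Hence R(z) = 1 + z + 1/2z².

Need |R(x)|<1, x<0.
x=-1.34: |R|=0.5578
R=1: x+1/2x²=0 ⇒ x=−2=-2.0000; min R=1−1/(4·1/2)=0.5000>−1
Confirm numerically:
  x=-1.657: |R|=0.71582 <1
  x=-1.126: |R|=0.50794 <1
  x=-0.954: |R|=0.50106 <1
  x=-2.556: |R|=1.71057 >1
  x=-2.542: |R|=1.68888 >1
  x=-2.118: |R|=1.12496 >1
So |R|<1 on (-2.0000, 0).

(-2.0000,0); λ=-1 ⇒ h* = (2)/1 = 2.0000.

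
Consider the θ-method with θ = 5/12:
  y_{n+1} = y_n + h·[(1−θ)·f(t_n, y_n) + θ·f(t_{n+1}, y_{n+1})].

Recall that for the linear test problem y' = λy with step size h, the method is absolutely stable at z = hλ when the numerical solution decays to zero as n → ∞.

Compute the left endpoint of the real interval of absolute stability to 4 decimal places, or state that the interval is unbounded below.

Set f=λy, z=hλ:
  y_{n+1} = y_n + z·[7/12·y_n + 5/12·y_{n+1}] ⇒ (1 − 5/12z)y_{n+1} = (1 + 7/12z)y_n
  Hence R(z) = (1 + 7/12z)/(1 − 5/12z).

Find x<0 with |R(x)|<1.
x=-0.72: |R|=0.4462
R=−1: 1+7/12x = −1+5/12x ⇒ -1/6x=2 ⇒ x=2/(-1/6)=-12.0000
Confirm numerically:
  x=-9.391: |R|=0.91149 <1
  x=-7.125: |R|=0.79528 <1
  x=-5.410: |R|=0.66248 <1
  x=-12.515: |R|=1.01381 >1
  x=-12.462: |R|=1.01243 >1
  x=-12.443: |R|=1.01194 >1
So |R|<1 on (-12.0000, 0).

z* = -12.0000.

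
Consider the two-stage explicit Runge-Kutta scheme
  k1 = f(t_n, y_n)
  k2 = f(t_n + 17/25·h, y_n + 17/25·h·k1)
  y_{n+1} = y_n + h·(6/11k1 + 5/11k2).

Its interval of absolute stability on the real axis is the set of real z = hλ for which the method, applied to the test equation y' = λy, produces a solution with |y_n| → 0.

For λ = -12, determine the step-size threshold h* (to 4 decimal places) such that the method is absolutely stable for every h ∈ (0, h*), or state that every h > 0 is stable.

With y'=λy (z=hλ):
  k1=λy_n ⇒ h·k1=z·y_n;  k2=λ(1+17/25z)y_n ⇒ h·k2=z(1+17/25z)y_n
  y_{n+1}/y_n = 1 + 6/11z + 5/11z(1+17/25z) = 1 + z + 17/55z²
  Hence R(z) = 1 + z + 17/55z².

Boundary: |R(x)|=1, x<0.
x=-0.96: |R|=0.3249
R=1: x+17/55x²=0 ⇒ x=−55/17=-3.2353; min R=1−1/(4·17/55)=0.1912>−1
Confirm numerically:
  x=-3.186: |R|=0.95146 <1
  x=-2.937: |R|=0.72921 <1
  x=-2.882: |R|=0.68529 <1
  x=-3.771: |R|=1.62441 >1
  x=-3.523: |R|=1.31329 >1
  x=-3.306: |R|=1.07225 >1
Interval (-3.2353, 0).

(-3.2353,0); λ=-12 ⇒ h* = (55/17)/12 = 0.2696.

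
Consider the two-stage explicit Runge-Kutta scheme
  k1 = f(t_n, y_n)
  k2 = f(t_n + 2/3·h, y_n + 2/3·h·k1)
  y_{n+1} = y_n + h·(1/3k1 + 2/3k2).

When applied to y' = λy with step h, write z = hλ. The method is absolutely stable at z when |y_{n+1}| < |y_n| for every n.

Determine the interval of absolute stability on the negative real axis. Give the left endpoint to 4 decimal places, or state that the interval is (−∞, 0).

(-2.2500, 0).

Set f=λy, z=hλ:
  k1=λy_n ⇒ h·k1=z·y_n;  k2=λ(1+2/3z)y_n ⇒ h·k2=z(1+2/3z)y_n
  y_{n+1}/y_n = 1 + 1/3z + 2/3z(1+2/3z) = 1 + z + 4/9z²
  so R(z) = 1 + z + 4/9z².

Need |R(x)|<1, x<0.
x=-1.43: |R|=0.4788
R=1: x+4/9x²=0 ⇒ x=−9/4=-2.2500; min R=1−1/(4·4/9)=0.4375>−1
Confirm numerically:
  x=-2.148: |R|=0.90262 <1
  x=-1.583: |R|=0.53073 <1
  x=-1.481: |R|=0.49383 <1
  x=-1.175: |R|=0.43861 <1
  x=-2.379: |R|=1.13640 >1
  x=-2.342: |R|=1.09576 >1
Stable set (-2.2500, 0).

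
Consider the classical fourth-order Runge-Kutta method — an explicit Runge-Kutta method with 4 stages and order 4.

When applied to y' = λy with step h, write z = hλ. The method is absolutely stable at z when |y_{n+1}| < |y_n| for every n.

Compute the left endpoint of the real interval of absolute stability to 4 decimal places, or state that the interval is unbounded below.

Test eqn y'=λy, z=hλ:
  order 4, 4-stage ⇒ R(z)=1+z+z^2/2+z^3/6+z^4/24
  (e.g. R(-1.1)=0.34417, |R|=0.34417)

Solve |R(x)|<1 on ℝ⁻.
x=-1.1: |R|=0.3442
|R(-3.16)|=1.7284 |R(-3.07)|=1.5212 |R(-2.21)|=0.4270
Bisect:
  x_lo=-3.3549 |R|=2.2578  x_hi=-0.0888 |R|=0.9150
  mid=-1.72186 |R|=0.27596 →hi
  mid=-2.53838 |R|=0.68723 →hi
  mid=-2.94664 |R|=1.27179 →lo
  mid=-2.74251 |R|=0.93739 →hi
  mid=-2.84458 |R|=1.09312 →lo
  mid=-2.79354 |R|=1.01251 →lo
  mid=-2.76803 |R|=0.97428 →hi
  ...
  [-2.78537,-2.78517] ⇒ x*=-2.7853
Stable set (-2.7853, 0).

left endpoint -2.7853.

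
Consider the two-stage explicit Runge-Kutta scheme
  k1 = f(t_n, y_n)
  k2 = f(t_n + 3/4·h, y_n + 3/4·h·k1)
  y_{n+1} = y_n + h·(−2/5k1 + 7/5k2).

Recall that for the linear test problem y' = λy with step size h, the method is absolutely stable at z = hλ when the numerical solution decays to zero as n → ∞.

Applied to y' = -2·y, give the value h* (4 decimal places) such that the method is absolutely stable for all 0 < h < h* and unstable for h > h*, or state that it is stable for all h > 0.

(-0.9524,0); λ=-2 ⇒ h* = (20/21)/2 = 0.4762.

On y'=λy, z=hλ:
  k1=λy_n ⇒ h·k1=z·y_n;  k2=λ(1+3/4z)y_n ⇒ h·k2=z(1+3/4z)y_n
  y_{n+1}/y_n = 1 − 2/5z + 7/5z(1+3/4z) = 1 + z + 21/20z²
  ⇒ R(z) = 1 + z + 21/20z².

Need |R(x)|<1, x<0.
x=-1.59: |R|=2.0645
R=1: x+21/20x²=0 ⇒ x=−20/21=-0.9524; min R=1−1/(4·21/20)=0.7619>−1
Confirm numerically:
  x=-0.894: |R|=0.94520 <1
  x=-0.807: |R|=0.87681 <1
  x=-0.798: |R|=0.87064 <1
  x=-0.666: |R|=0.79973 <1
  x=-1.524: |R|=1.91470 >1
  x=-1.258: |R|=1.40369 >1
Interval (-0.9524, 0).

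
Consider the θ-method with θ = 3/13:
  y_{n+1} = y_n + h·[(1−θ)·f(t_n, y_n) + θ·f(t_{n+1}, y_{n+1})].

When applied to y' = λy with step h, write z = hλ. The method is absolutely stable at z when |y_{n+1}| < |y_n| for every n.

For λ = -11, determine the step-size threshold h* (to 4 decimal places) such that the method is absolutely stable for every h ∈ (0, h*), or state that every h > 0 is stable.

With y'=λy (z=hλ):
  y_{n+1} = y_n + z·[10/13·y_n + 3/13·y_{n+1}] ⇒ (1 − 3/13z)y_{n+1} = (1 + 10/13z)y_n
  ⇒ R(z) = (1 + 10/13z)/(1 − 3/13z).

Boundary: |R(x)|=1, x<0.
x=-1.61: |R|=0.1739
R=−1: 1+10/13x = −1+3/13x ⇒ -7/13x=2 ⇒ x=2/(-7/13)=-3.7143
Confirm numerically:
  x=-3.586: |R|=0.96220 <1
  x=-3.434: |R|=0.91580 <1
  x=-3.358: |R|=0.89191 <1
  x=-3.347: |R|=0.88842 <1
  x=-4.306: |R|=1.15981 >1
  x=-3.841: |R|=1.03617 >1
  x=-3.816: |R|=1.02912 >1
Interval (-3.7143, 0).

(-3.7143,0); λ=-11 ⇒ h* = (26/7)/11 = 0.3377.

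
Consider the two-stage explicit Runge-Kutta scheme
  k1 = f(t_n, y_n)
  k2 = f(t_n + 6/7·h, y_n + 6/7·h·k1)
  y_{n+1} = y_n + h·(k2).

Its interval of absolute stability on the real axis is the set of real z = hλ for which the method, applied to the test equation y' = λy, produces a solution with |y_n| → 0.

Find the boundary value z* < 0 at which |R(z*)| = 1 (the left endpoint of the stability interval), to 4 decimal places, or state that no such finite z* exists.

z* = -1.1667.

On y'=λy, z=hλ:
  k1=λy_n ⇒ h·k1=z·y_n;  k2=λ(1+6/7z)y_n ⇒ h·k2=z(1+6/7z)y_n
  y_{n+1}/y_n = 1 + z(1+6/7z) = 1 + z + 6/7z²
  Hence R(z) = 1 + z + 6/7z².

Need |R(x)|<1, x<0.
x=-1.02: |R|=0.8718
R=1: x+6/7x²=0 ⇒ x=−7/6=-1.1667; min R=1−1/(4·6/7)=0.7083>−1
Confirm numerically:
  x=-1.006: |R|=0.86146 <1
  x=-1.005: |R|=0.86074 <1
  x=-0.940: |R|=0.81737 <1
  x=-0.684: |R|=0.71702 <1
  x=-1.761: |R|=1.89710 >1
  x=-1.238: |R|=1.07569 >1
  x=-1.223: |R|=1.05905 >1
So |R|<1 on (-1.1667, 0).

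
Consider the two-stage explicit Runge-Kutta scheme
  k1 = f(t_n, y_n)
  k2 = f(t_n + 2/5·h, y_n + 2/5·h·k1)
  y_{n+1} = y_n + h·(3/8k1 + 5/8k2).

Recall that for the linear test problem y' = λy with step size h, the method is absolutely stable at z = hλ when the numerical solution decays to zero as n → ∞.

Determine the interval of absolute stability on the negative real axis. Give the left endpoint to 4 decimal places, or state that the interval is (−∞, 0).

(-4.0000, 0).

With y'=λy (z=hλ):
  k1=λy_n ⇒ h·k1=z·y_n;  k2=λ(1+2/5z)y_n ⇒ h·k2=z(1+2/5z)y_n
  y_{n+1}/y_n = 1 + 3/8z + 5/8z(1+2/5z) = 1 + z + 1/4z²
  so R(z) = 1 + z + 1/4z².

Find x<0 with |R(x)|<1.
x=-0.4: |R|=0.6400
R=1: x+1/4x²=0 ⇒ x=−4=-4.0000; min R=1−1/(4·1/4)=0.0000>−1
Confirm numerically:
  x=-3.554: |R|=0.60373 <1
  x=-2.343: |R|=0.02941 <1
  x=-2.294: |R|=0.02161 <1
  x=-4.446: |R|=1.49573 >1
  x=-4.290: |R|=1.31103 >1
Stable set (-4.0000, 0).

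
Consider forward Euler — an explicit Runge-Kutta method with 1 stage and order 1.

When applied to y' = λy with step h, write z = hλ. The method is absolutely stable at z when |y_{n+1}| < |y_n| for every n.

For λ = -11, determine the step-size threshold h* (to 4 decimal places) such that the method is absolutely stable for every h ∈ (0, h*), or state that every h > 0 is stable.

On y'=λy, z=hλ:
  order 1, 1-stage ⇒ R(z)=1+z
  (e.g. R(-0.67)=0.33000, |R|=0.33000)

Find x<0 with |R(x)|<1.
x=-0.67: |R|=0.3300
|R(-1.01)|=0.0100 |R(-0.76)|=0.2400 |R(-0.51)|=0.4900
Bisect:
  x_lo=-2.8452 |R|=1.8452  x_hi=-0.0504 |R|=0.9496
  mid=-1.44784 |R|=0.44784 →hi
  mid=-2.14654 |R|=1.14654 →lo
  mid=-1.79719 |R|=0.79719 →hi
  mid=-1.97186 |R|=0.97186 →hi
  mid=-2.05920 |R|=1.05920 →lo
  mid=-2.01553 |R|=1.01553 →lo
  mid=-1.99370 |R|=0.99370 →hi
  ...
  [-2.00001,-1.99984] ⇒ x*=-2.0000
So |R|<1 on (-2.0000, 0).

(-2.0000,0); λ=-11 ⇒ h* = 0.1818.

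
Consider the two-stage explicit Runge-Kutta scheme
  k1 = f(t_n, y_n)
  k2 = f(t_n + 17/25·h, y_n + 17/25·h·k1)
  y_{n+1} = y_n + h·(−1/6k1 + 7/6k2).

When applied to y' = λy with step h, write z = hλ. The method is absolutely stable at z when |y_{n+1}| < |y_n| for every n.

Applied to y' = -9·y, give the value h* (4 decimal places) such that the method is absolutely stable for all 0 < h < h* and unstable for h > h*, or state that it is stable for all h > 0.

On y'=λy, z=hλ:
  k1=λy_n ⇒ h·k1=z·y_n;  k2=λ(1+17/25z)y_n ⇒ h·k2=z(1+17/25z)y_n
  y_{n+1}/y_n = 1 − 1/6z + 7/6z(1+17/25z) = 1 + z + 119/150z²
  so R(z) = 1 + z + 119/150z².

Solve |R(x)|<1 on ℝ⁻.
x=-0.41: |R|=0.7234
R=1: x+119/150x²=0 ⇒ x=−150/119=-1.2605; min R=1−1/(4·119/150)=0.6849>−1
Confirm numerically:
  x=-0.888: |R|=0.73758 <1
  x=-0.683: |R|=0.68708 <1
  x=-0.542: |R|=0.69105 <1
  x=-1.637: |R|=1.48895 >1
  x=-1.564: |R|=1.37657 >1
  x=-1.473: |R|=1.24832 >1
So |R|<1 on (-1.2605, 0).

(-1.2605,0); λ=-9 ⇒ h* = (150/119)/9 = 0.1401.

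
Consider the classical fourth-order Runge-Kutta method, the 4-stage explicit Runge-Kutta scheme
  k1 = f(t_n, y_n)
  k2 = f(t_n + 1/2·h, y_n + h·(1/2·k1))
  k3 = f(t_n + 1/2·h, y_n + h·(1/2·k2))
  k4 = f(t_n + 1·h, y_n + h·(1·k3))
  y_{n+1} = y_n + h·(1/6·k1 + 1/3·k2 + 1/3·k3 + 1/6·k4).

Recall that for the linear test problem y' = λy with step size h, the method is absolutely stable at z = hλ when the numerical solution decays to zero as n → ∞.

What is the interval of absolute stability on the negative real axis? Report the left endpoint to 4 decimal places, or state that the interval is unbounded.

z∈(-2.7853,0).

With y'=λy (z=hλ):
  order 4, 4-stage ⇒ R(z)=1+z+z^2/2+z^3/6+z^4/24
  (e.g. R(-0.65)=0.52292, |R|=0.52292)

Solve |R(x)|<1 on ℝ⁻.
x=-0.65: |R|=0.5229
|R(-3.09)|=1.5654 |R(-1.24)|=0.3095 |R(-1.14)|=0.3332
Bisect:
  x_lo=-3.1217 |R|=1.6374  x_hi=-0.2644 |R|=0.7677
  mid=-1.69304 |R|=0.27368 →hi
  mid=-2.40735 |R|=0.56450 →hi
  mid=-2.76451 |R|=0.96911 →hi
  mid=-2.94308 |R|=1.26516 →lo
  mid=-2.85380 |R|=1.10829 →lo
  mid=-2.80915 |R|=1.03657 →lo
  mid=-2.78683 |R|=1.00232 →lo
  mid=-2.77567 |R|=0.98558 →hi
  mid=-2.78125 |R|=0.99392 →hi
  mid=-2.78404 |R|=0.99811 →hi
  ...
  [-2.78543,-2.78526] ⇒ x*=-2.7853
Interval (-2.7853, 0).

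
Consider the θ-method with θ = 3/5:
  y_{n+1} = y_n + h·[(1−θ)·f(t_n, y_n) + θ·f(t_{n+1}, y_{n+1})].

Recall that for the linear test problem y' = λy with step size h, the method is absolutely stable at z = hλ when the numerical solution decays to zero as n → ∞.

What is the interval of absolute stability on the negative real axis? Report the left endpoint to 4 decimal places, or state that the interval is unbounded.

(−∞, 0) — no finite endpoint.

Test eqn y'=λy, z=hλ:
  y_{n+1} = y_n + z·[2/5·y_n + 3/5·y_{n+1}] ⇒ (1 − 3/5z)y_{n+1} = (1 + 2/5z)y_n
  so R(z) = (1 + 2/5z)/(1 − 3/5z).

Need |R(x)|<1, x<0.
x=-0.36: |R|=0.7039
x=-2: |R|=0.0909
x=-10: |R|=0.4286
x=-100: |R|=0.6393
θ=3/5≥1/2 ⇒ |1+2/5x|<|1−3/5x| ∀x<0 ⇒ stable on all of ℝ⁻.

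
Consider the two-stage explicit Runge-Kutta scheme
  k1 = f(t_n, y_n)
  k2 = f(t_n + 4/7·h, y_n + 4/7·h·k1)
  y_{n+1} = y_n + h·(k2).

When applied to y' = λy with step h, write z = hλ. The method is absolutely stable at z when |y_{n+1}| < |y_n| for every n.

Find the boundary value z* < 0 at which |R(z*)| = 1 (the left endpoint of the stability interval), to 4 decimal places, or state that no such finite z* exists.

z* = -1.7500.

Test eqn y'=λy, z=hλ:
  k1=λy_n ⇒ h·k1=z·y_n;  k2=λ(1+4/7z)y_n ⇒ h·k2=z(1+4/7z)y_n
  y_{n+1}/y_n = 1 + z(1+4/7z) = 1 + z + 4/7z²
  ⇒ R(z) = 1 + z + 4/7z².

Need |R(x)|<1, x<0.
x=-1.04: |R|=0.5781
R=1: x+4/7x²=0 ⇒ x=−7/4=-1.7500; min R=1−1/(4·4/7)=0.5625>−1
Confirm numerically:
  x=-1.371: |R|=0.70308 <1
  x=-1.047: |R|=0.57941 <1
  x=-0.975: |R|=0.56821 <1
  x=-2.335: |R|=1.78056 >1
  x=-1.878: |R|=1.13736 >1
Interval (-1.7500, 0).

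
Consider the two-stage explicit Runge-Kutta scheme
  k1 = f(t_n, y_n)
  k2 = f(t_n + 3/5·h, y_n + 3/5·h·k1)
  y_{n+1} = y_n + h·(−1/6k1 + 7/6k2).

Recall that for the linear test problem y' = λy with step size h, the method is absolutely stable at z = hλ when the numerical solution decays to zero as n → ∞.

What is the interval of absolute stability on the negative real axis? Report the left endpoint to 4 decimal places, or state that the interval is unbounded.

On y'=λy, z=hλ:
  k1=λy_n ⇒ h·k1=z·y_n;  k2=λ(1+3/5z)y_n ⇒ h·k2=z(1+3/5z)y_n
  y_{n+1}/y_n = 1 − 1/6z + 7/6z(1+3/5z) = 1 + z + 7/10z²
  ⇒ R(z) = 1 + z + 7/10z².

Find x<0 with |R(x)|<1.
x=-0.95: |R|=0.6817
R=1: x+7/10x²=0 ⇒ x=−10/7=-1.4286; min R=1−1/(4·7/10)=0.6429>−1
Confirm numerically:
  x=-1.120: |R|=0.75808 <1
  x=-0.874: |R|=0.66071 <1
  x=-0.823: |R|=0.65113 <1
  x=-0.609: |R|=0.65062 <1
  x=-1.692: |R|=1.31200 >1
  x=-1.630: |R|=1.22983 >1
So |R|<1 on (-1.4286, 0).

z∈(-1.4286,0).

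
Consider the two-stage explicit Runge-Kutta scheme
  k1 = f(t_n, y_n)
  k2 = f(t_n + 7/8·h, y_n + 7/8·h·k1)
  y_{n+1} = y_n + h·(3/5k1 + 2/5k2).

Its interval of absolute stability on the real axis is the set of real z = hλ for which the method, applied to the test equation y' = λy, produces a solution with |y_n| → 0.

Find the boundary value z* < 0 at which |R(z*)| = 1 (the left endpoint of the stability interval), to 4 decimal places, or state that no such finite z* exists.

left endpoint -2.8571.

Test eqn y'=λy, z=hλ:
  k1=λy_n ⇒ h·k1=z·y_n;  k2=λ(1+7/8z)y_n ⇒ h·k2=z(1+7/8z)y_n
  y_{n+1}/y_n = 1 + 3/5z + 2/5z(1+7/8z) = 1 + z + 7/20z²
  R(z) = 1 + z + 7/20z².

Need |R(x)|<1, x<0.
x=-1.76: |R|=0.3242
R=1: x+7/20x²=0 ⇒ x=−20/7=-2.8571; min R=1−1/(4·7/20)=0.2857>−1
Confirm numerically:
  x=-2.570: |R|=0.74171 <1
  x=-2.420: |R|=0.62974 <1
  x=-1.418: |R|=0.28575 <1
  x=-3.436: |R|=1.69613 >1
  x=-3.330: |R|=1.55111 >1
  x=-3.196: |R|=1.37905 >1
Stable set (-2.8571, 0).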